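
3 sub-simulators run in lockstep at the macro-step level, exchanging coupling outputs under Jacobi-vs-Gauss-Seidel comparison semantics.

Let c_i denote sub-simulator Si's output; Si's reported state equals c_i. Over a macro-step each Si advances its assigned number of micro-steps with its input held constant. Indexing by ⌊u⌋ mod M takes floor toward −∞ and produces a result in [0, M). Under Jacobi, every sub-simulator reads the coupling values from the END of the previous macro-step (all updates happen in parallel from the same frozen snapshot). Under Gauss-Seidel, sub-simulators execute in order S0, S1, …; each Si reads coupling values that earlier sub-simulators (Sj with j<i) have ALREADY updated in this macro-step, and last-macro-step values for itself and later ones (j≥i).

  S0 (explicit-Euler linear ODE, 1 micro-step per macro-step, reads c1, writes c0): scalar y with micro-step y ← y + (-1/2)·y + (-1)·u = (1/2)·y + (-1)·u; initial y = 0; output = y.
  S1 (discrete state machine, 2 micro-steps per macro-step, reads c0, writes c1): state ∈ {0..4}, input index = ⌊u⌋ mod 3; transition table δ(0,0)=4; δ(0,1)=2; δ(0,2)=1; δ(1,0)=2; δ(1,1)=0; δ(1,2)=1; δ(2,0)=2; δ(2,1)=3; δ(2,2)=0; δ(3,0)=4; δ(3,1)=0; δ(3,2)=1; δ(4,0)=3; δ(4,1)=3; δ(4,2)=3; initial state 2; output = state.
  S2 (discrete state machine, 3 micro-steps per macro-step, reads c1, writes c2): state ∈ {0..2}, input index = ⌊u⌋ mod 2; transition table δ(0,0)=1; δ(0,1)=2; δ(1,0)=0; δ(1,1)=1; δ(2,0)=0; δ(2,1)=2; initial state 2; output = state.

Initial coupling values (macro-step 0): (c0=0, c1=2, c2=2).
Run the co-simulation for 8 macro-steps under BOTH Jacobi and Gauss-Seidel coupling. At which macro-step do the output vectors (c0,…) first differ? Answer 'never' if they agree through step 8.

first divergence at macro-step: 1

[Jacobi] macro 1: S0 reads c1=2 → after 1×micro: -2; S1 reads c0=0 → after 2×micro: 2; S2 reads c1=2 → after 3×micro: 0 ⇒ (c0=-2, c1=2, c2=0)
[Jacobi] macro 2: S0 reads c1=2 → after 1×micro: -3; S1 reads c0=-2 → after 2×micro: 0; S2 reads c1=2 → after 3×micro: 1 ⇒ (c0=-3, c1=0, c2=1)
[Jacobi] macro 3: S0 reads c1=0 → after 1×micro: -3/2; S1 reads c0=-3 → after 2×micro: 3; S2 reads c1=0 → after 3×micro: 0 ⇒ (c0=-3/2, c1=3, c2=0)
[Jacobi] macro 4: S0 reads c1=3 → after 1×micro: -15/4; S1 reads c0=-3/2 → after 2×micro: 2; S2 reads c1=3 → after 3×micro: 2 ⇒ (c0=-15/4, c1=2, c2=2)
[Jacobi] macro 5: S0 reads c1=2 → after 1×micro: -31/8; S1 reads c0=-15/4 → after 2×micro: 1; S2 reads c1=2 → after 3×micro: 0 ⇒ (c0=-31/8, c1=1, c2=0)
[Jacobi] macro 6: S0 reads c1=1 → after 1×micro: -47/16; S1 reads c0=-31/8 → after 2×micro: 1; S2 reads c1=1 → after 3×micro: 2 ⇒ (c0=-47/16, c1=1, c2=2)
[Jacobi] macro 7: S0 reads c1=1 → after 1×micro: -79/32; S1 reads c0=-47/16 → after 2×micro: 2; S2 reads c1=1 → after 3×micro: 2 ⇒ (c0=-79/32, c1=2, c2=2)
[Jacobi] macro 8: S0 reads c1=2 → after 1×micro: -207/64; S1 reads c0=-79/32 → after 2×micro: 2; S2 reads c1=2 → after 3×micro: 0 ⇒ (c0=-207/64, c1=2, c2=0)
[Gauss-Seidel] macro 1: S0 reads c1=2 → after 1×micro: -2; S1 reads c0=-2 → after 2×micro: 0; S2 reads c1=0 → after 3×micro: 0 ⇒ (c0=-2, c1=0, c2=0)
[Gauss-Seidel] macro 2: S0 reads c1=0 → after 1×micro: -1; S1 reads c0=-1 → after 2×micro: 1; S2 reads c1=1 → after 3×micro: 2 ⇒ (c0=-1, c1=1, c2=2)
[Gauss-Seidel] macro 3: S0 reads c1=1 → after 1×micro: -3/2; S1 reads c0=-3/2 → after 2×micro: 2; S2 reads c1=2 → after 3×micro: 0 ⇒ (c0=-3/2, c1=2, c2=0)
[Gauss-Seidel] macro 4: S0 reads c1=2 → after 1×micro: -11/4; S1 reads c0=-11/4 → after 2×micro: 2; S2 reads c1=2 → after 3×micro: 1 ⇒ (c0=-11/4, c1=2, c2=1)
[Gauss-Seidel] macro 5: S0 reads c1=2 → after 1×micro: -27/8; S1 reads c0=-27/8 → after 2×micro: 1; S2 reads c1=1 → after 3×micro: 1 ⇒ (c0=-27/8, c1=1, c2=1)
[Gauss-Seidel] macro 6: S0 reads c1=1 → after 1×micro: -43/16; S1 reads c0=-43/16 → after 2×micro: 2; S2 reads c1=2 → after 3×micro: 0 ⇒ (c0=-43/16, c1=2, c2=0)
[Gauss-Seidel] macro 7: S0 reads c1=2 → after 1×micro: -107/32; S1 reads c0=-107/32 → after 2×micro: 1; S2 reads c1=1 → after 3×micro: 2 ⇒ (c0=-107/32, c1=1, c2=2)
[Gauss-Seidel] macro 8: S0 reads c1=1 → after 1×micro: -171/64; S1 reads c0=-171/64 → after 2×micro: 2; S2 reads c1=2 → after 3×micro: 0 ⇒ (c0=-171/64, c1=2, c2=0)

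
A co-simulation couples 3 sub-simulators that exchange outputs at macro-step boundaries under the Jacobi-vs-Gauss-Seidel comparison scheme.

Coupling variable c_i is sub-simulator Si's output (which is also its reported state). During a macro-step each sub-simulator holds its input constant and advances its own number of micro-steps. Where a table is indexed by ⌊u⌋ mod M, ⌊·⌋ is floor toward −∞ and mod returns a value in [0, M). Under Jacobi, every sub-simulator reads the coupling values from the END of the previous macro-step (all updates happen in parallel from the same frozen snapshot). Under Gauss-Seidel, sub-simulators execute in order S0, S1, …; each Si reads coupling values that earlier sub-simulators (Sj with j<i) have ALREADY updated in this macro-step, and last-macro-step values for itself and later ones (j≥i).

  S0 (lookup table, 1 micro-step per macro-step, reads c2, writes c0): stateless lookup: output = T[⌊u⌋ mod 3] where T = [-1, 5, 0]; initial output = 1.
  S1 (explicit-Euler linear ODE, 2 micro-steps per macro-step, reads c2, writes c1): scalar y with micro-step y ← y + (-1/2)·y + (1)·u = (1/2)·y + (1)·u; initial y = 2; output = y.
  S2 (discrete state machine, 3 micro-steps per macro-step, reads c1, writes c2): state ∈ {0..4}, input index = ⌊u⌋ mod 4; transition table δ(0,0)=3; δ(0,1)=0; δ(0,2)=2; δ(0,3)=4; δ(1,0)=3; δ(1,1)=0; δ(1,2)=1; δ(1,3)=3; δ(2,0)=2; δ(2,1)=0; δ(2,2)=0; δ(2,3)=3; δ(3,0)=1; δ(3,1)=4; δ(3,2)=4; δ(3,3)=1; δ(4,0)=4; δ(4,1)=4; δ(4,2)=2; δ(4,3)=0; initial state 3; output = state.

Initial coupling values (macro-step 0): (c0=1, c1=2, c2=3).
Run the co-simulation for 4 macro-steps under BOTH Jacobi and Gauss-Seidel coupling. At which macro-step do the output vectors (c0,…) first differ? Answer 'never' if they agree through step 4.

[Jacobi] macro 1: S0 reads c2=3 → after 1×micro: -1; S1 reads c2=3 → after 2×micro: 5; S2 reads c1=2 → after 3×micro: 0 ⇒ (c0=-1, c1=5, c2=0)
[Jacobi] macro 2: S0 reads c2=0 → after 1×micro: -1; S1 reads c2=0 → after 2×micro: 5/4; S2 reads c1=5 → after 3×micro: 0 ⇒ (c0=-1, c1=5/4, c2=0)
[Jacobi] macro 3: S0 reads c2=0 → after 1×micro: -1; S1 reads c2=0 → after 2×micro: 5/16; S2 reads c1=5/4 → after 3×micro: 0 ⇒ (c0=-1, c1=5/16, c2=0)
[Jacobi] macro 4: S0 reads c2=0 → after 1×micro: -1; S1 reads c2=0 → after 2×micro: 5/64; S2 reads c1=5/16 → after 3×micro: 3 ⇒ (c0=-1, c1=5/64, c2=3)
[Gauss-Seidel] macro 1: S0 reads c2=3 → after 1×micro: -1; S1 reads c2=3 → after 2×micro: 5; S2 reads c1=5 → after 3×micro: 4 ⇒ (c0=-1, c1=5, c2=4)
[Gauss-Seidel] macro 2: S0 reads c2=4 → after 1×micro: 5; S1 reads c2=4 → after 2×micro: 29/4; S2 reads c1=29/4 → after 3×micro: 0 ⇒ (c0=5, c1=29/4, c2=0)
[Gauss-Seidel] macro 3: S0 reads c2=0 → after 1×micro: -1; S1 reads c2=0 → after 2×micro: 29/16; S2 reads c1=29/16 → after 3×micro: 0 ⇒ (c0=-1, c1=29/16, c2=0)
[Gauss-Seidel] macro 4: S0 reads c2=0 → after 1×micro: -1; S1 reads c2=0 → after 2×micro: 29/64; S2 reads c1=29/64 → after 3×micro: 3 ⇒ (c0=-1, c1=29/64, c2=3)

first divergence at macro-step: 1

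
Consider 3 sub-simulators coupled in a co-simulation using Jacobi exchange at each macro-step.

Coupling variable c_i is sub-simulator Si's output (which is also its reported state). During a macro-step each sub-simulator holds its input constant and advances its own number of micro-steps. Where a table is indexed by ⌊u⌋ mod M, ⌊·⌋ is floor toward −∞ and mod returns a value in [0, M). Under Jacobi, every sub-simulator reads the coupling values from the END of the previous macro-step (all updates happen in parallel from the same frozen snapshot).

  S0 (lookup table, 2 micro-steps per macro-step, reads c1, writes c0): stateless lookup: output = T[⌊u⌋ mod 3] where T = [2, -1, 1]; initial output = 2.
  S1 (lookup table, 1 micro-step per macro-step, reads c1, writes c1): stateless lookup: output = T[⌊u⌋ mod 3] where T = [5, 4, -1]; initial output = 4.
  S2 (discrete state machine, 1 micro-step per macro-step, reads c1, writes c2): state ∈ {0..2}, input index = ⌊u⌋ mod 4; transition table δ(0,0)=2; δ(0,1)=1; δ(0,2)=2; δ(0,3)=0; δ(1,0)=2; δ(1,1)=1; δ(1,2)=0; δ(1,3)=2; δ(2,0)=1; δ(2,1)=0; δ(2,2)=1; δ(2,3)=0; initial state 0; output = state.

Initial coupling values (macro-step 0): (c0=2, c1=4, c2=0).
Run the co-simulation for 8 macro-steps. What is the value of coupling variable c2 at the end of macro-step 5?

c2 at macro-step 5 = 2

macro 1: S0 reads c1=4 → after 2×micro: -1; S1 reads c1=4 → after 1×micro: 4; S2 reads c1=4 → after 1×micro: 2 ⇒ (c0=-1, c1=4, c2=2)
macro 2: S0 reads c1=4 → after 2×micro: -1; S1 reads c1=4 → after 1×micro: 4; S2 reads c1=4 → after 1×micro: 1 ⇒ (c0=-1, c1=4, c2=1)
macro 3: S0 reads c1=4 → after 2×micro: -1; S1 reads c1=4 → after 1×micro: 4; S2 reads c1=4 → after 1×micro: 2 ⇒ (c0=-1, c1=4, c2=2)
macro 4: S0 reads c1=4 → after 2×micro: -1; S1 reads c1=4 → after 1×micro: 4; S2 reads c1=4 → after 1×micro: 1 ⇒ (c0=-1, c1=4, c2=1)
macro 5: S0 reads c1=4 → after 2×micro: -1; S1 reads c1=4 → after 1×micro: 4; S2 reads c1=4 → after 1×micro: 2 ⇒ (c0=-1, c1=4, c2=2)
macro 6: S0 reads c1=4 → after 2×micro: -1; S1 reads c1=4 → after 1×micro: 4; S2 reads c1=4 → after 1×micro: 1 ⇒ (c0=-1, c1=4, c2=1)
macro 7: S0 reads c1=4 → after 2×micro: -1; S1 reads c1=4 → after 1×micro: 4; S2 reads c1=4 → after 1×micro: 2 ⇒ (c0=-1, c1=4, c2=2)
macro 8: S0 reads c1=4 → after 2×micro: -1; S1 reads c1=4 → after 1×micro: 4; S2 reads c1=4 → after 1×micro: 1 ⇒ (c0=-1, c1=4, c2=1)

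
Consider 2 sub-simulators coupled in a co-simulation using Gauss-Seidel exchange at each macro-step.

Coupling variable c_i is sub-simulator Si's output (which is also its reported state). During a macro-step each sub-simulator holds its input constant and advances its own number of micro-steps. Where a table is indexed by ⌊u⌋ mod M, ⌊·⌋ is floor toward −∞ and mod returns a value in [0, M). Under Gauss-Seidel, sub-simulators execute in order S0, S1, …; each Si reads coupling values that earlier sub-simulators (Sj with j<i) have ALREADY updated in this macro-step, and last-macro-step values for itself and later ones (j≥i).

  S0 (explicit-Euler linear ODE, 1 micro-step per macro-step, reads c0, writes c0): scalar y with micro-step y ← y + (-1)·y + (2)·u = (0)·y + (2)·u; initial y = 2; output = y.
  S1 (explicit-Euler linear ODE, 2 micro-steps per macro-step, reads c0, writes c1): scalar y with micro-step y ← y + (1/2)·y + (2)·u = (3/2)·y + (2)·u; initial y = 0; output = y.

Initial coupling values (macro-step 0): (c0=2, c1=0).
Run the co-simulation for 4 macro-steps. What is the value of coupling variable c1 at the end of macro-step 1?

c1 at macro-step 1 = 20

macro 1: S0 reads c0=2 → after 1×micro: 4; S1 reads c0=4 → after 2×micro: 20 ⇒ (c0=4, c1=20)
macro 2: S0 reads c0=4 → after 1×micro: 8; S1 reads c0=8 → after 2×micro: 85 ⇒ (c0=8, c1=85)
macro 3: S0 reads c0=8 → after 1×micro: 16; S1 reads c0=16 → after 2×micro: 1085/4 ⇒ (c0=16, c1=1085/4)
macro 4: S0 reads c0=16 → after 1×micro: 32; S1 reads c0=32 → after 2×micro: 12325/16 ⇒ (c0=32, c1=12325/16)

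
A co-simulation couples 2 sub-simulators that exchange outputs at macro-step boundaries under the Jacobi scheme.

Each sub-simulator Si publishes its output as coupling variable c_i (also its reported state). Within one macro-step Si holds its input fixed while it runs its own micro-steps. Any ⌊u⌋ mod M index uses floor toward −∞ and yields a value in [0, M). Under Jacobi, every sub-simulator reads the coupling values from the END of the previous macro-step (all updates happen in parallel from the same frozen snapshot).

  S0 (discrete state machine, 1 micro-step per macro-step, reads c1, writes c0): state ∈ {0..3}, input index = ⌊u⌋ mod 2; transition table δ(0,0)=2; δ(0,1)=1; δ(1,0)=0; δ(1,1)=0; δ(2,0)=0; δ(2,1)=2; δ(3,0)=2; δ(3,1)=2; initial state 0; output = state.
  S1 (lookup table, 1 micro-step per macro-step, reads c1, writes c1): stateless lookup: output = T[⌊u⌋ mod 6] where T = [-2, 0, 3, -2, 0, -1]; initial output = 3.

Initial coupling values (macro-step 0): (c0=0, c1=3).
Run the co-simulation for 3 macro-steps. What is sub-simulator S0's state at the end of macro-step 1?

macro 1: S0 reads c1=3 → after 1×micro: 1; S1 reads c1=3 → after 1×micro: -2 ⇒ (c0=1, c1=-2)
macro 2: S0 reads c1=-2 → after 1×micro: 0; S1 reads c1=-2 → after 1×micro: 0 ⇒ (c0=0, c1=0)
macro 3: S0 reads c1=0 → after 1×micro: 2; S1 reads c1=0 → after 1×micro: -2 ⇒ (c0=2, c1=-2)

S0 state at macro-step 1 = 1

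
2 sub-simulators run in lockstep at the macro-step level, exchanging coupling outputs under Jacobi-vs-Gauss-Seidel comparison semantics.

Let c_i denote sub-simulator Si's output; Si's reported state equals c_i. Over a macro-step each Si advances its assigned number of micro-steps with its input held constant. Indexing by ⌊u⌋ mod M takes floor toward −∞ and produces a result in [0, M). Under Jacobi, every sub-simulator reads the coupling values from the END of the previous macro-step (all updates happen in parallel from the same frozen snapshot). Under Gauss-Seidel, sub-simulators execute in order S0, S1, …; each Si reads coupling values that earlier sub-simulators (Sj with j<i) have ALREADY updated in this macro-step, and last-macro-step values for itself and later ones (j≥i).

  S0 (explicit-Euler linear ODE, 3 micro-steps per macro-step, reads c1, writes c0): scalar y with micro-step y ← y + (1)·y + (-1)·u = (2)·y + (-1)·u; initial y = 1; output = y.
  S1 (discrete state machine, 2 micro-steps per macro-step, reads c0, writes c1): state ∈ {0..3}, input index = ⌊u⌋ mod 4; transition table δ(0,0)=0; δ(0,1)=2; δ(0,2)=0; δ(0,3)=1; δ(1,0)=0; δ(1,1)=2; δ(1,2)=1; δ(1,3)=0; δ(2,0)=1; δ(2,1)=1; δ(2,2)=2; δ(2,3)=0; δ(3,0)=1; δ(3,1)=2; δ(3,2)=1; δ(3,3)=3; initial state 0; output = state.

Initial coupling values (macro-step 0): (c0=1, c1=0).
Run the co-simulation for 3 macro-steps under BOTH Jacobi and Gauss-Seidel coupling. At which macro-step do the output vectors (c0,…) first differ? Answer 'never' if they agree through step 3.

[Jacobi] macro 1: S0 reads c1=0 → after 3×micro: 8; S1 reads c0=1 → after 2×micro: 1 ⇒ (c0=8, c1=1)
[Jacobi] macro 2: S0 reads c1=1 → after 3×micro: 57; S1 reads c0=8 → after 2×micro: 0 ⇒ (c0=57, c1=0)
[Jacobi] macro 3: S0 reads c1=0 → after 3×micro: 456; S1 reads c0=57 → after 2×micro: 1 ⇒ (c0=456, c1=1)
[Gauss-Seidel] macro 1: S0 reads c1=0 → after 3×micro: 8; S1 reads c0=8 → after 2×micro: 0 ⇒ (c0=8, c1=0)
[Gauss-Seidel] macro 2: S0 reads c1=0 → after 3×micro: 64; S1 reads c0=64 → after 2×micro: 0 ⇒ (c0=64, c1=0)
[Gauss-Seidel] macro 3: S0 reads c1=0 → after 3×micro: 512; S1 reads c0=512 → after 2×micro: 0 ⇒ (c0=512, c1=0)

first divergence at macro-step: 1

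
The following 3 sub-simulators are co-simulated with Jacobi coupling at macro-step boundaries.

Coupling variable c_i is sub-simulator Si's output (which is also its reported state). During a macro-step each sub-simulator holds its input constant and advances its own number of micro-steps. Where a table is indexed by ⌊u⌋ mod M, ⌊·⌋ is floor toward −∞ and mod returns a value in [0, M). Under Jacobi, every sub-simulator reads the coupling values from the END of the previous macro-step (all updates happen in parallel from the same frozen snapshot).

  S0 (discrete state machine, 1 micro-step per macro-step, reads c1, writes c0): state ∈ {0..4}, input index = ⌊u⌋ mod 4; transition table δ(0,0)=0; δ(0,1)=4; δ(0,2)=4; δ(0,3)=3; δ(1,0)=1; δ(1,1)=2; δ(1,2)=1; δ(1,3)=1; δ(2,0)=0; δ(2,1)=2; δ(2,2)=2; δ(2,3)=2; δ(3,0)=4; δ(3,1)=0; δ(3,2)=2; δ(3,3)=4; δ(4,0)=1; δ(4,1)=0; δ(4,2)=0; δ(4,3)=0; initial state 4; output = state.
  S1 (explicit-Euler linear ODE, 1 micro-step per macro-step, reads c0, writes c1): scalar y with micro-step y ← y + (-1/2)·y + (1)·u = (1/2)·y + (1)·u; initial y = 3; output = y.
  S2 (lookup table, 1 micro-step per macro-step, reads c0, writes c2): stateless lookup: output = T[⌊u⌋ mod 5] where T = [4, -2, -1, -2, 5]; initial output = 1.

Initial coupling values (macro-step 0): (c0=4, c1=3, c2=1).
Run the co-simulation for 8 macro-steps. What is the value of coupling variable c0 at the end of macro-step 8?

macro 1: S0 reads c1=3 → after 1×micro: 0; S1 reads c0=4 → after 1×micro: 11/2; S2 reads c0=4 → after 1×micro: 5 ⇒ (c0=0, c1=11/2, c2=5)
macro 2: S0 reads c1=11/2 → after 1×micro: 4; S1 reads c0=0 → after 1×micro: 11/4; S2 reads c0=0 → after 1×micro: 4 ⇒ (c0=4, c1=11/4, c2=4)
macro 3: S0 reads c1=11/4 → after 1×micro: 0; S1 reads c0=4 → after 1×micro: 43/8; S2 reads c0=4 → after 1×micro: 5 ⇒ (c0=0, c1=43/8, c2=5)
macro 4: S0 reads c1=43/8 → after 1×micro: 4; S1 reads c0=0 → after 1×micro: 43/16; S2 reads c0=0 → after 1×micro: 4 ⇒ (c0=4, c1=43/16, c2=4)
macro 5: S0 reads c1=43/16 → after 1×micro: 0; S1 reads c0=4 → after 1×micro: 171/32; S2 reads c0=4 → after 1×micro: 5 ⇒ (c0=0, c1=171/32, c2=5)
macro 6: S0 reads c1=171/32 → after 1×micro: 4; S1 reads c0=0 → after 1×micro: 171/64; S2 reads c0=0 → after 1×micro: 4 ⇒ (c0=4, c1=171/64, c2=4)
macro 7: S0 reads c1=171/64 → after 1×micro: 0; S1 reads c0=4 → after 1×micro: 683/128; S2 reads c0=4 → after 1×micro: 5 ⇒ (c0=0, c1=683/128, c2=5)
macro 8: S0 reads c1=683/128 → after 1×micro: 4; S1 reads c0=0 → after 1×micro: 683/256; S2 reads c0=0 → after 1×micro: 4 ⇒ (c0=4, c1=683/256, c2=4)

c0 at macro-step 8 = 4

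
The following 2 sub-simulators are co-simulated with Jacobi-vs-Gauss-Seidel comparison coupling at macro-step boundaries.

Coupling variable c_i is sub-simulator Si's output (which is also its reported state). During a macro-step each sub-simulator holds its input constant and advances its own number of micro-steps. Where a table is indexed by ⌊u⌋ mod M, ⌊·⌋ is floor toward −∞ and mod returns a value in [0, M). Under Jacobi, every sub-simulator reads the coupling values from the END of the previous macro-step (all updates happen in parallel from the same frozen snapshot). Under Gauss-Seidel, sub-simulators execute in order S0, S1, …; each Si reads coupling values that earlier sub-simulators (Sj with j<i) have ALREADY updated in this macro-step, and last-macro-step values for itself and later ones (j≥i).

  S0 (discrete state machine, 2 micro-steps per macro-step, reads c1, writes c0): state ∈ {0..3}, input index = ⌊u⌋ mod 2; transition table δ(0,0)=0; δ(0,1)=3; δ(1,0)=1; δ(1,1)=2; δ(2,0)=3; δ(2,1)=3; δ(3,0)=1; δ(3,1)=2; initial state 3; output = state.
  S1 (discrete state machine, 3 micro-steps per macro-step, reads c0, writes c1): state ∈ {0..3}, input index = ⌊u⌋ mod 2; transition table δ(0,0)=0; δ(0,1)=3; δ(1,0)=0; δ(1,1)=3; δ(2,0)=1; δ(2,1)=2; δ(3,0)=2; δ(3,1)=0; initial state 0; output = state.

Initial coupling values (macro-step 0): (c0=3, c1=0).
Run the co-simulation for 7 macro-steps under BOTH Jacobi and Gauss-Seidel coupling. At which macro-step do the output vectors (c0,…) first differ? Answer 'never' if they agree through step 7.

[Jacobi] macro 1: S0 reads c1=0 → after 2×micro: 1; S1 reads c0=3 → after 3×micro: 3 ⇒ (c0=1, c1=3)
[Jacobi] macro 2: S0 reads c1=3 → after 2×micro: 3; S1 reads c0=1 → after 3×micro: 0 ⇒ (c0=3, c1=0)
[Jacobi] macro 3: S0 reads c1=0 → after 2×micro: 1; S1 reads c0=3 → after 3×micro: 3 ⇒ (c0=1, c1=3)
[Jacobi] macro 4: S0 reads c1=3 → after 2×micro: 3; S1 reads c0=1 → after 3×micro: 0 ⇒ (c0=3, c1=0)
[Jacobi] macro 5: S0 reads c1=0 → after 2×micro: 1; S1 reads c0=3 → after 3×micro: 3 ⇒ (c0=1, c1=3)
[Jacobi] macro 6: S0 reads c1=3 → after 2×micro: 3; S1 reads c0=1 → after 3×micro: 0 ⇒ (c0=3, c1=0)
[Jacobi] macro 7: S0 reads c1=0 → after 2×micro: 1; S1 reads c0=3 → after 3×micro: 3 ⇒ (c0=1, c1=3)
[Gauss-Seidel] macro 1: S0 reads c1=0 → after 2×micro: 1; S1 reads c0=1 → after 3×micro: 3 ⇒ (c0=1, c1=3)
[Gauss-Seidel] macro 2: S0 reads c1=3 → after 2×micro: 3; S1 reads c0=3 → after 3×micro: 0 ⇒ (c0=3, c1=0)
[Gauss-Seidel] macro 3: S0 reads c1=0 → after 2×micro: 1; S1 reads c0=1 → after 3×micro: 3 ⇒ (c0=1, c1=3)
[Gauss-Seidel] macro 4: S0 reads c1=3 → after 2×micro: 3; S1 reads c0=3 → after 3×micro: 0 ⇒ (c0=3, c1=0)
[Gauss-Seidel] macro 5: S0 reads c1=0 → after 2×micro: 1; S1 reads c0=1 → after 3×micro: 3 ⇒ (c0=1, c1=3)
[Gauss-Seidel] macro 6: S0 reads c1=3 → after 2×micro: 3; S1 reads c0=3 → after 3×micro: 0 ⇒ (c0=3, c1=0)
[Gauss-Seidel] macro 7: S0 reads c1=0 → after 2×micro: 1; S1 reads c0=1 → after 3×micro: 3 ⇒ (c0=1, c1=3)

first divergence at macro-step: never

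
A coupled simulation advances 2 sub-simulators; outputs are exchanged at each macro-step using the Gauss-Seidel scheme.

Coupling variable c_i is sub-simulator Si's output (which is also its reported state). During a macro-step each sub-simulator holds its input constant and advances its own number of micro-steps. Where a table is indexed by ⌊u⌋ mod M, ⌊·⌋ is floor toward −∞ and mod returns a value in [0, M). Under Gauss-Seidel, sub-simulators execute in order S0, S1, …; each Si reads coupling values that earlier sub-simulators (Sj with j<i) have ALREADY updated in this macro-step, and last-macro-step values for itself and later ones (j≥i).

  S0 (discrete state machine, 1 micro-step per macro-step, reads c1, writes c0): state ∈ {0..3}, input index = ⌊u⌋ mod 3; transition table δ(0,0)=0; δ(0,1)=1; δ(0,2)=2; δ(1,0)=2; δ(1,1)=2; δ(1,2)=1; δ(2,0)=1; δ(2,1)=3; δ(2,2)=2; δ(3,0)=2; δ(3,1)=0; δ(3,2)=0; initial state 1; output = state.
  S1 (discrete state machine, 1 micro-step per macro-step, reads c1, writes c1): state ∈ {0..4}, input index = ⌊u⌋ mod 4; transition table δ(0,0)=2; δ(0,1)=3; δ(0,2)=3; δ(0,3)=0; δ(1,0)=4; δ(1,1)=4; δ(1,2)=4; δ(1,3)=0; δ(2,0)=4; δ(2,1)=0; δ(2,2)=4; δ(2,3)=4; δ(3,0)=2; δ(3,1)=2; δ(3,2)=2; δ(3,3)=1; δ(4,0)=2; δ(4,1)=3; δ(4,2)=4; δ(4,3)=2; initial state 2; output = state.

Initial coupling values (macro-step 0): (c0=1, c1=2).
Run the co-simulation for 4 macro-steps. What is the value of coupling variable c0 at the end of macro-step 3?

macro 1: S0 reads c1=2 → after 1×micro: 1; S1 reads c1=2 → after 1×micro: 4 ⇒ (c0=1, c1=4)
macro 2: S0 reads c1=4 → after 1×micro: 2; S1 reads c1=4 → after 1×micro: 2 ⇒ (c0=2, c1=2)
macro 3: S0 reads c1=2 → after 1×micro: 2; S1 reads c1=2 → after 1×micro: 4 ⇒ (c0=2, c1=4)
macro 4: S0 reads c1=4 → after 1×micro: 3; S1 reads c1=4 → after 1×micro: 2 ⇒ (c0=3, c1=2)

c0 at macro-step 3 = 2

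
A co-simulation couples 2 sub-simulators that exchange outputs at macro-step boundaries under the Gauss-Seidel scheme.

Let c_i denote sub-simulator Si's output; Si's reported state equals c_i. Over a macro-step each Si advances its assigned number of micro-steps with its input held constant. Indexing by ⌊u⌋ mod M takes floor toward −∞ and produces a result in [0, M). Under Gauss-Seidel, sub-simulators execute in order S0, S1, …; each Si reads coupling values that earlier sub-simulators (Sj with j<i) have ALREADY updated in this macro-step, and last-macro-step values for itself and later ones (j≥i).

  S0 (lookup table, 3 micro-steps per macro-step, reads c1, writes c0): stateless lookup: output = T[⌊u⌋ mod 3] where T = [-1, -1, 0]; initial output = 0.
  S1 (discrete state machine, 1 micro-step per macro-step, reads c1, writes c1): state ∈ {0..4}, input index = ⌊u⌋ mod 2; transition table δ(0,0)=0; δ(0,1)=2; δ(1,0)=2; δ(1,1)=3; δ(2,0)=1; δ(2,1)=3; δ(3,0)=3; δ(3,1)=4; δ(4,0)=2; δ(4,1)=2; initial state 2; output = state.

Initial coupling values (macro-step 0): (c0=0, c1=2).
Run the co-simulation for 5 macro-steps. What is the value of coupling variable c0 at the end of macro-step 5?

c0 at macro-step 5 = 0

macro 1: S0 reads c1=2 → after 3×micro: 0; S1 reads c1=2 → after 1×micro: 1 ⇒ (c0=0, c1=1)
macro 2: S0 reads c1=1 → after 3×micro: -1; S1 reads c1=1 → after 1×micro: 3 ⇒ (c0=-1, c1=3)
macro 3: S0 reads c1=3 → after 3×micro: -1; S1 reads c1=3 → after 1×micro: 4 ⇒ (c0=-1, c1=4)
macro 4: S0 reads c1=4 → after 3×micro: -1; S1 reads c1=4 → after 1×micro: 2 ⇒ (c0=-1, c1=2)
macro 5: S0 reads c1=2 → after 3×micro: 0; S1 reads c1=2 → after 1×micro: 1 ⇒ (c0=0, c1=1)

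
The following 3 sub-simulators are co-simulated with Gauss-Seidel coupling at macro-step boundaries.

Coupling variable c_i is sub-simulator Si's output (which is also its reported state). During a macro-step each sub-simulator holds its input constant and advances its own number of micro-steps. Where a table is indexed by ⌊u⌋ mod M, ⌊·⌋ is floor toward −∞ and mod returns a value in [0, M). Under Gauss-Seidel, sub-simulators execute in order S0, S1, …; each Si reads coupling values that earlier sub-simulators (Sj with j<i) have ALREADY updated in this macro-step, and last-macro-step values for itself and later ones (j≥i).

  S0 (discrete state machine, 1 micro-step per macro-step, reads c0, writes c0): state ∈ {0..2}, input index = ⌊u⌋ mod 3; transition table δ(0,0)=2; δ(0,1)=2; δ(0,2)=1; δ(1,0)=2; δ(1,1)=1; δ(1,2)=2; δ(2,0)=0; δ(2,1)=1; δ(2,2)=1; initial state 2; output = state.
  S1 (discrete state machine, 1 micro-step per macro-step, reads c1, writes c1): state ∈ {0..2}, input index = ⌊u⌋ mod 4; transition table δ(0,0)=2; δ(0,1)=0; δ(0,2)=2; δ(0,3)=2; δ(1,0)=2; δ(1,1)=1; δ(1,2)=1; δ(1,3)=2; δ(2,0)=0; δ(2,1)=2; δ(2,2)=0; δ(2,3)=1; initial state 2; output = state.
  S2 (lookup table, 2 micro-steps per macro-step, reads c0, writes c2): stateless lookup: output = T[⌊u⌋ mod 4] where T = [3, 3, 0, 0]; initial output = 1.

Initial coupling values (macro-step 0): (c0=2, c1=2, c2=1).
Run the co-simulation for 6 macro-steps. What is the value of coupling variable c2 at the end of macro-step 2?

macro 1: S0 reads c0=2 → after 1×micro: 1; S1 reads c1=2 → after 1×micro: 0; S2 reads c0=1 → after 2×micro: 3 ⇒ (c0=1, c1=0, c2=3)
macro 2: S0 reads c0=1 → after 1×micro: 1; S1 reads c1=0 → after 1×micro: 2; S2 reads c0=1 → after 2×micro: 3 ⇒ (c0=1, c1=2, c2=3)
macro 3: S0 reads c0=1 → after 1×micro: 1; S1 reads c1=2 → after 1×micro: 0; S2 reads c0=1 → after 2×micro: 3 ⇒ (c0=1, c1=0, c2=3)
macro 4: S0 reads c0=1 → after 1×micro: 1; S1 reads c1=0 → after 1×micro: 2; S2 reads c0=1 → after 2×micro: 3 ⇒ (c0=1, c1=2, c2=3)
macro 5: S0 reads c0=1 → after 1×micro: 1; S1 reads c1=2 → after 1×micro: 0; S2 reads c0=1 → after 2×micro: 3 ⇒ (c0=1, c1=0, c2=3)
macro 6: S0 reads c0=1 → after 1×micro: 1; S1 reads c1=0 → after 1×micro: 2; S2 reads c0=1 → after 2×micro: 3 ⇒ (c0=1, c1=2, c2=3)

c2 at macro-step 2 = 3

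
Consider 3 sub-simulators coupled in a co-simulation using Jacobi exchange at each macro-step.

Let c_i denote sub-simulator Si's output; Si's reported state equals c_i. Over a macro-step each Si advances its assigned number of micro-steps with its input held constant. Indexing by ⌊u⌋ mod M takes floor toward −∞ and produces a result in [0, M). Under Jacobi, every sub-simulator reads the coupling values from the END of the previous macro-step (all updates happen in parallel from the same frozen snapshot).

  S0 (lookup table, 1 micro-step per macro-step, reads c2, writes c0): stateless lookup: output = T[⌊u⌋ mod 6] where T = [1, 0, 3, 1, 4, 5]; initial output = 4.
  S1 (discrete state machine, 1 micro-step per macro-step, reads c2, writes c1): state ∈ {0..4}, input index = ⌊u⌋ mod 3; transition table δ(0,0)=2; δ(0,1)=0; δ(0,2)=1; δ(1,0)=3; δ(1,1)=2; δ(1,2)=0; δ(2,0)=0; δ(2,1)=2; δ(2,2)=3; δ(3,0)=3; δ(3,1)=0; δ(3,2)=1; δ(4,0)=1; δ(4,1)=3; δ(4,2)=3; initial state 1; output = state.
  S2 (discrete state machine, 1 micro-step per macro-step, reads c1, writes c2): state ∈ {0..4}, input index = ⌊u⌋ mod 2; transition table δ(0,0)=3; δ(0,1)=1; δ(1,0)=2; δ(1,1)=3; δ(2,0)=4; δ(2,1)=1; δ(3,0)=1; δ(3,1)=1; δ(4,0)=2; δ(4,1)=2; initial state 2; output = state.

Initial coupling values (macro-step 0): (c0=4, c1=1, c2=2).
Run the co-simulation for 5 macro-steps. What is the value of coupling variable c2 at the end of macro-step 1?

macro 1: S0 reads c2=2 → after 1×micro: 3; S1 reads c2=2 → after 1×micro: 0; S2 reads c1=1 → after 1×micro: 1 ⇒ (c0=3, c1=0, c2=1)
macro 2: S0 reads c2=1 → after 1×micro: 0; S1 reads c2=1 → after 1×micro: 0; S2 reads c1=0 → after 1×micro: 2 ⇒ (c0=0, c1=0, c2=2)
macro 3: S0 reads c2=2 → after 1×micro: 3; S1 reads c2=2 → after 1×micro: 1; S2 reads c1=0 → after 1×micro: 4 ⇒ (c0=3, c1=1, c2=4)
macro 4: S0 reads c2=4 → after 1×micro: 4; S1 reads c2=4 → after 1×micro: 2; S2 reads c1=1 → after 1×micro: 2 ⇒ (c0=4, c1=2, c2=2)
macro 5: S0 reads c2=2 → after 1×micro: 3; S1 reads c2=2 → after 1×micro: 3; S2 reads c1=2 → after 1×micro: 4 ⇒ (c0=3, c1=3, c2=4)

c2 at macro-step 1 = 1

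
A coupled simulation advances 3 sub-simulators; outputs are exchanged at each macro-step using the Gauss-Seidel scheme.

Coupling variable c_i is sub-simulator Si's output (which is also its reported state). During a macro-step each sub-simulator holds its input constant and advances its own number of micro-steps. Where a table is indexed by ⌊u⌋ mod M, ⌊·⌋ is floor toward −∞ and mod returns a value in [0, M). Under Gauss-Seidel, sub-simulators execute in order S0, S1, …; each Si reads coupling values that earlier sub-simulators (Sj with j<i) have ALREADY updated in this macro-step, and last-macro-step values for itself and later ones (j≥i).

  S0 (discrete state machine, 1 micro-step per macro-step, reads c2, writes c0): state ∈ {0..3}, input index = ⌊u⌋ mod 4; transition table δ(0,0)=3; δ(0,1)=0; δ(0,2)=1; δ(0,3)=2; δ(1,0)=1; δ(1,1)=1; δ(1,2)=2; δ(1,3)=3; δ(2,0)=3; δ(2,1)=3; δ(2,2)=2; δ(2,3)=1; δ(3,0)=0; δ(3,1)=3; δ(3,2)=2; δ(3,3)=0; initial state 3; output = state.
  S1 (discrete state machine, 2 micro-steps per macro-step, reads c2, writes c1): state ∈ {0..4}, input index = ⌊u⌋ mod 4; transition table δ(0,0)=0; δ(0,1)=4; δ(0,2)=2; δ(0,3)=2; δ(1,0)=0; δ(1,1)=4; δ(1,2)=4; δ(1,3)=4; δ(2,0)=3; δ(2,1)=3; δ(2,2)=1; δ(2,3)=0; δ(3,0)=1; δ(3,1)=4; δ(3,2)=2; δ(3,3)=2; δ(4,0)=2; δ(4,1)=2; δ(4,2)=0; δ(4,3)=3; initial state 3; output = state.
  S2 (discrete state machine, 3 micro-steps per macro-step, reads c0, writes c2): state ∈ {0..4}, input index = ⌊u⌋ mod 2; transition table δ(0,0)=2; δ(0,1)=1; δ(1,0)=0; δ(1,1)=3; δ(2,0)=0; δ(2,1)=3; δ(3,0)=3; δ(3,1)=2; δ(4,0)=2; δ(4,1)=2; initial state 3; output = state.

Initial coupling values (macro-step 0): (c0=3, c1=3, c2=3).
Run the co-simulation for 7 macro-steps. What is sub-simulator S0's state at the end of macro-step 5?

S0 state at macro-step 5 = 3

macro 1: S0 reads c2=3 → after 1×micro: 0; S1 reads c2=3 → after 2×micro: 0; S2 reads c0=0 → after 3×micro: 3 ⇒ (c0=0, c1=0, c2=3)
macro 2: S0 reads c2=3 → after 1×micro: 2; S1 reads c2=3 → after 2×micro: 0; S2 reads c0=2 → after 3×micro: 3 ⇒ (c0=2, c1=0, c2=3)
macro 3: S0 reads c2=3 → after 1×micro: 1; S1 reads c2=3 → after 2×micro: 0; S2 reads c0=1 → after 3×micro: 2 ⇒ (c0=1, c1=0, c2=2)
macro 4: S0 reads c2=2 → after 1×micro: 2; S1 reads c2=2 → after 2×micro: 1; S2 reads c0=2 → after 3×micro: 0 ⇒ (c0=2, c1=1, c2=0)
macro 5: S0 reads c2=0 → after 1×micro: 3; S1 reads c2=0 → after 2×micro: 0; S2 reads c0=3 → after 3×micro: 2 ⇒ (c0=3, c1=0, c2=2)
macro 6: S0 reads c2=2 → after 1×micro: 2; S1 reads c2=2 → after 2×micro: 1; S2 reads c0=2 → after 3×micro: 0 ⇒ (c0=2, c1=1, c2=0)
macro 7: S0 reads c2=0 → after 1×micro: 3; S1 reads c2=0 → after 2×micro: 0; S2 reads c0=3 → after 3×micro: 2 ⇒ (c0=3, c1=0, c2=2)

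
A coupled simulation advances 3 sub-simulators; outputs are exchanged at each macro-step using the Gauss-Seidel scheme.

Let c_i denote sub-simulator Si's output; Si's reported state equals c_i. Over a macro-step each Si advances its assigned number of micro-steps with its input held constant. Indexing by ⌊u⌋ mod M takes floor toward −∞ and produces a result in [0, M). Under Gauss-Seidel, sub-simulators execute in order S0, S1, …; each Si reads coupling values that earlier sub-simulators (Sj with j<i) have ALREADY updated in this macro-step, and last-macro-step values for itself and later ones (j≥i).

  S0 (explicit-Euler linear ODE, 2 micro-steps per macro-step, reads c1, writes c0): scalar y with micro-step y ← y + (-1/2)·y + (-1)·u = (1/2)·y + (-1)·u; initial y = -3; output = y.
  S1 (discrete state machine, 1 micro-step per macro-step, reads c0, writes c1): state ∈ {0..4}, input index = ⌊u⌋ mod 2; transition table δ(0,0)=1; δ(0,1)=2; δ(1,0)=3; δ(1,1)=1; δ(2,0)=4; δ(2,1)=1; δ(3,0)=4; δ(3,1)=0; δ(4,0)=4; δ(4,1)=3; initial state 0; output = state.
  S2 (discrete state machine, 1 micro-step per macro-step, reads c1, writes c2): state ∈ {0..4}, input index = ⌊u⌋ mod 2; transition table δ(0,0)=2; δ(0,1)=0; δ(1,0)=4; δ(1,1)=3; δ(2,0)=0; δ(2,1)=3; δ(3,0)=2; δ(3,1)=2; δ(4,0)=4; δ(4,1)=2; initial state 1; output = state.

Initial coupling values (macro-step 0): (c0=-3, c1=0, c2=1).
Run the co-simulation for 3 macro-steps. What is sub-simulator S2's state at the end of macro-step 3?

S2 state at macro-step 3 = 2

macro 1: S0 reads c1=0 → after 2×micro: -3/4; S1 reads c0=-3/4 → after 1×micro: 2; S2 reads c1=2 → after 1×micro: 4 ⇒ (c0=-3/4, c1=2, c2=4)
macro 2: S0 reads c1=2 → after 2×micro: -51/16; S1 reads c0=-51/16 → after 1×micro: 4; S2 reads c1=4 → after 1×micro: 4 ⇒ (c0=-51/16, c1=4, c2=4)
macro 3: S0 reads c1=4 → after 2×micro: -435/64; S1 reads c0=-435/64 → after 1×micro: 3; S2 reads c1=3 → after 1×micro: 2 ⇒ (c0=-435/64, c1=3, c2=2)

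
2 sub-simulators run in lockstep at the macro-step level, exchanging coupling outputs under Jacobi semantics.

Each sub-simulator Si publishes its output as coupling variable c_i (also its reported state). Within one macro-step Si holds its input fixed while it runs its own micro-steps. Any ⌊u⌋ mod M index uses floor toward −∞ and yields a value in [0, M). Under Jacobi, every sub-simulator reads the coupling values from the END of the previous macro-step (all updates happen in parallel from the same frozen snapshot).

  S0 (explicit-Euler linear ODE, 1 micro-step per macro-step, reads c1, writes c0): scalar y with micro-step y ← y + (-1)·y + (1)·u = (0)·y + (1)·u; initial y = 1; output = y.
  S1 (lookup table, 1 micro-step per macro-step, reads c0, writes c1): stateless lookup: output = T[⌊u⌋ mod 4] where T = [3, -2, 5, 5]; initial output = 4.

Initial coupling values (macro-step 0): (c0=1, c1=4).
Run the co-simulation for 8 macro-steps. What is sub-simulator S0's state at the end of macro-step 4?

macro 1: S0 reads c1=4 → after 1×micro: 4; S1 reads c0=1 → after 1×micro: -2 ⇒ (c0=4, c1=-2)
macro 2: S0 reads c1=-2 → after 1×micro: -2; S1 reads c0=4 → after 1×micro: 3 ⇒ (c0=-2, c1=3)
macro 3: S0 reads c1=3 → after 1×micro: 3; S1 reads c0=-2 → after 1×micro: 5 ⇒ (c0=3, c1=5)
macro 4: S0 reads c1=5 → after 1×micro: 5; S1 reads c0=3 → after 1×micro: 5 ⇒ (c0=5, c1=5)
macro 5: S0 reads c1=5 → after 1×micro: 5; S1 reads c0=5 → after 1×micro: -2 ⇒ (c0=5, c1=-2)
macro 6: S0 reads c1=-2 → after 1×micro: -2; S1 reads c0=5 → after 1×micro: -2 ⇒ (c0=-2, c1=-2)
macro 7: S0 reads c1=-2 → after 1×micro: -2; S1 reads c0=-2 → after 1×micro: 5 ⇒ (c0=-2, c1=5)
macro 8: S0 reads c1=5 → after 1×micro: 5; S1 reads c0=-2 → after 1×micro: 5 ⇒ (c0=5, c1=5)

S0 state at macro-step 4 = 5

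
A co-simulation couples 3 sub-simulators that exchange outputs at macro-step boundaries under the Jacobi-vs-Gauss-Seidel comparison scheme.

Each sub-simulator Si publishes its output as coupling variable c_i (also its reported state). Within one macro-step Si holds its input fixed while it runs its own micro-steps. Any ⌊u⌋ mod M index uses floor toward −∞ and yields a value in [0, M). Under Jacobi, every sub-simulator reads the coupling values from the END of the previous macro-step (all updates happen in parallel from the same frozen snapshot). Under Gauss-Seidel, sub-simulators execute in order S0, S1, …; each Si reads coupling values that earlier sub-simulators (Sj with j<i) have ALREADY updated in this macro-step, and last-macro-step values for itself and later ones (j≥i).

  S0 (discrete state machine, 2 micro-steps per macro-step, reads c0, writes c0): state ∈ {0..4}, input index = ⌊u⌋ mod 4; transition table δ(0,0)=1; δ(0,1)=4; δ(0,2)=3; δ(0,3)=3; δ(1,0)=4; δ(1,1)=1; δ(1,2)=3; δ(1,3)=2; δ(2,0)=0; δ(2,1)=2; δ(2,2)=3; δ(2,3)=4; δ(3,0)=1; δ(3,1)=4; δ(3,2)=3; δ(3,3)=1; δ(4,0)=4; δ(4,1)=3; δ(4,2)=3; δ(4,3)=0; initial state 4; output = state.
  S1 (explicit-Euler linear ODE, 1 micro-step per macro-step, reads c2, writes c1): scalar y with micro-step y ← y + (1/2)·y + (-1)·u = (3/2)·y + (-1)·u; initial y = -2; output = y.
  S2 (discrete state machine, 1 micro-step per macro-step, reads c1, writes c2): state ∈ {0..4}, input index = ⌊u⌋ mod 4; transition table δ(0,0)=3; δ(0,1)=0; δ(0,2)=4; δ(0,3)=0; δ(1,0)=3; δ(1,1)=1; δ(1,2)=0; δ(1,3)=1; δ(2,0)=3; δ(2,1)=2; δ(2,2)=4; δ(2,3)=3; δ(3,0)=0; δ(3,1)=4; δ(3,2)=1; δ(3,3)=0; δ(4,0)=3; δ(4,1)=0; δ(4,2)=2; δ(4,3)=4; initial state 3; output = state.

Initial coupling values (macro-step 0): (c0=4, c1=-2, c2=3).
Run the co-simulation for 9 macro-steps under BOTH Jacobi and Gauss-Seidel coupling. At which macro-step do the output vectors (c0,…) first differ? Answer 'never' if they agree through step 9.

[Jacobi] macro 1: S0 reads c0=4 → after 2×micro: 4; S1 reads c2=3 → after 1×micro: -6; S2 reads c1=-2 → after 1×micro: 1 ⇒ (c0=4, c1=-6, c2=1)
[Jacobi] macro 2: S0 reads c0=4 → after 2×micro: 4; S1 reads c2=1 → after 1×micro: -10; S2 reads c1=-6 → after 1×micro: 0 ⇒ (c0=4, c1=-10, c2=0)
[Jacobi] macro 3: S0 reads c0=4 → after 2×micro: 4; S1 reads c2=0 → after 1×micro: -15; S2 reads c1=-10 → after 1×micro: 4 ⇒ (c0=4, c1=-15, c2=4)
[Jacobi] macro 4: S0 reads c0=4 → after 2×micro: 4; S1 reads c2=4 → after 1×micro: -53/2; S2 reads c1=-15 → after 1×micro: 0 ⇒ (c0=4, c1=-53/2, c2=0)
[Jacobi] macro 5: S0 reads c0=4 → after 2×micro: 4; S1 reads c2=0 → after 1×micro: -159/4; S2 reads c1=-53/2 → after 1×micro: 0 ⇒ (c0=4, c1=-159/4, c2=0)
[Jacobi] macro 6: S0 reads c0=4 → after 2×micro: 4; S1 reads c2=0 → after 1×micro: -477/8; S2 reads c1=-159/4 → after 1×micro: 3 ⇒ (c0=4, c1=-477/8, c2=3)
[Jacobi] macro 7: S0 reads c0=4 → after 2×micro: 4; S1 reads c2=3 → after 1×micro: -1479/16; S2 reads c1=-477/8 → after 1×micro: 0 ⇒ (c0=4, c1=-1479/16, c2=0)
[Jacobi] macro 8: S0 reads c0=4 → after 2×micro: 4; S1 reads c2=0 → after 1×micro: -4437/32; S2 reads c1=-1479/16 → after 1×micro: 0 ⇒ (c0=4, c1=-4437/32, c2=0)
[Jacobi] macro 9: S0 reads c0=4 → after 2×micro: 4; S1 reads c2=0 → after 1×micro: -13311/64; S2 reads c1=-4437/32 → after 1×micro: 0 ⇒ (c0=4, c1=-13311/64, c2=0)
[Gauss-Seidel] macro 1: S0 reads c0=4 → after 2×micro: 4; S1 reads c2=3 → after 1×micro: -6; S2 reads c1=-6 → after 1×micro: 1 ⇒ (c0=4, c1=-6, c2=1)
[Gauss-Seidel] macro 2: S0 reads c0=4 → after 2×micro: 4; S1 reads c2=1 → after 1×micro: -10; S2 reads c1=-10 → after 1×micro: 0 ⇒ (c0=4, c1=-10, c2=0)
[Gauss-Seidel] macro 3: S0 reads c0=4 → after 2×micro: 4; S1 reads c2=0 → after 1×micro: -15; S2 reads c1=-15 → after 1×micro: 0 ⇒ (c0=4, c1=-15, c2=0)
[Gauss-Seidel] macro 4: S0 reads c0=4 → after 2×micro: 4; S1 reads c2=0 → after 1×micro: -45/2; S2 reads c1=-45/2 → after 1×micro: 0 ⇒ (c0=4, c1=-45/2, c2=0)
[Gauss-Seidel] macro 5: S0 reads c0=4 → after 2×micro: 4; S1 reads c2=0 → after 1×micro: -135/4; S2 reads c1=-135/4 → after 1×micro: 4 ⇒ (c0=4, c1=-135/4, c2=4)
[Gauss-Seidel] macro 6: S0 reads c0=4 → after 2×micro: 4; S1 reads c2=4 → after 1×micro: -437/8; S2 reads c1=-437/8 → after 1×micro: 0 ⇒ (c0=4, c1=-437/8, c2=0)
[Gauss-Seidel] macro 7: S0 reads c0=4 → after 2×micro: 4; S1 reads c2=0 → after 1×micro: -1311/16; S2 reads c1=-1311/16 → after 1×micro: 4 ⇒ (c0=4, c1=-1311/16, c2=4)
[Gauss-Seidel] macro 8: S0 reads c0=4 → after 2×micro: 4; S1 reads c2=4 → after 1×micro: -4061/32; S2 reads c1=-4061/32 → after 1×micro: 0 ⇒ (c0=4, c1=-4061/32, c2=0)
[Gauss-Seidel] macro 9: S0 reads c0=4 → after 2×micro: 4; S1 reads c2=0 → after 1×micro: -12183/64; S2 reads c1=-12183/64 → after 1×micro: 0 ⇒ (c0=4, c1=-12183/64, c2=0)

first divergence at macro-step: 3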